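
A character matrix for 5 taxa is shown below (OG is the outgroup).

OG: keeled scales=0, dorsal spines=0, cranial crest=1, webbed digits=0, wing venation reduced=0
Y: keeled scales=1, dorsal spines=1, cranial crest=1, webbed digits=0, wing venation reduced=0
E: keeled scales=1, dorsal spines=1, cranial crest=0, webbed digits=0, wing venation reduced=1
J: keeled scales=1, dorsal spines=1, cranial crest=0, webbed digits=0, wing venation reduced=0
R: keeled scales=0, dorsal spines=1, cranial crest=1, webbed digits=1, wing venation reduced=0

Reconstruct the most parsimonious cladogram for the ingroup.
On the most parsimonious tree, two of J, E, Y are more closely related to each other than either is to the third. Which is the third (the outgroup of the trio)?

Y

Character polarity is set by the outgroup: the derived state is whichever differs from the outgroup's state, so for cranial crest the derived state is '0', and for the remaining characters it is '1'.
Only E, J, and Y show the derived state '1' for keeled scales, supporting them as a clade.
All ingroup taxa share the derived state '1' for dorsal spines; it defines the ingroup but does not resolve relationships within it.
cranial crest (derived state '0') is shared by E and J — a synapomorphy uniting that clade.
webbed digits: derived state '1' in R only — an autapomorphy, so it tells us nothing about relationships among taxa.
wing venation reduced: derived state '1' in E only — an autapomorphy, so it tells us nothing about relationships among taxa.
Most parsimonious ingroup topology: ((Y,(E,J)),R).
E and J share a more recent common ancestor with each other than either does with Y, so Y is the least closely related of the three.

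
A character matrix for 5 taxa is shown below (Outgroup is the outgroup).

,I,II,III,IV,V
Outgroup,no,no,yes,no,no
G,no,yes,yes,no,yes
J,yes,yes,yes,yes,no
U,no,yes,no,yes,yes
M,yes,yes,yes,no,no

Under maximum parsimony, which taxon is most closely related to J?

Character polarity is set by the outgroup: the derived state is whichever differs from the outgroup's state, so for III the derived state is 'no', and for the remaining characters it is 'yes'.
I (derived state 'yes') is shared by J and M — a synapomorphy uniting that clade.
II (derived state 'yes') is shared by all ingroup taxa — unites the whole ingroup.
III: derived state 'no' in U only — an autapomorphy, so it tells us nothing about relationships among taxa.
IV groups J and U, which is incompatible with the clades supported by the remaining characters; treating it as convergent (homoplasy) costs fewer steps than any alternative tree.
V (derived state 'yes') is shared by G and U — a synapomorphy uniting that clade.
Most parsimonious ingroup topology: ((G,U),(M,J)).
J and M form a cherry on this tree, so they are sister taxa.

M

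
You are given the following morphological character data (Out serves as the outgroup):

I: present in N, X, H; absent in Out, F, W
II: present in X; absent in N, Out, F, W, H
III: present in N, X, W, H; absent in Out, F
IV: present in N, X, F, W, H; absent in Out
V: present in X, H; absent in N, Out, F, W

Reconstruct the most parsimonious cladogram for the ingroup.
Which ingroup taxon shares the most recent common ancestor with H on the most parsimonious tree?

X

The outgroup has state 'absent' for every character, so 'present' is the derived state throughout.
Only H, N, and X show the derived state 'present' for I, supporting them as a clade.
II: derived state 'present' in X only — an autapomorphy, so it tells us nothing about relationships among taxa.
III (derived state 'present') is shared by H, N, W, and X — a synapomorphy uniting that clade.
All ingroup taxa share the derived state 'present' for IV; it defines the ingroup but does not resolve relationships within it.
V (derived state 'present') is shared by H and X — a synapomorphy uniting that clade.
Most parsimonious ingroup topology: ((((X,H),N),W),F).
H and X form a cherry on this tree, so they are sister taxa.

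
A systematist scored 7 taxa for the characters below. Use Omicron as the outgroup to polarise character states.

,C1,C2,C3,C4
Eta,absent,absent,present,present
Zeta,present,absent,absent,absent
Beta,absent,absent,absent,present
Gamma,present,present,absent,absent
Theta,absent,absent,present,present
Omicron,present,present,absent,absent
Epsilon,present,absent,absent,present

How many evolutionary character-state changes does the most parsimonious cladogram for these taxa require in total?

Character polarity is set by the outgroup: the derived state is whichever differs from the outgroup's state, so for C1, C2 the derived state is 'absent', and for the remaining characters it is 'present'.
C1 (derived state 'absent') is shared by Beta, Eta, and Theta — a synapomorphy uniting that clade.
C2: derived state 'absent' in Beta, Epsilon, Eta, Theta, and Zeta only — synapomorphy for {Beta, Epsilon, Eta, Theta, Zeta}.
C3: derived state 'present' in Eta and Theta only — synapomorphy for {Eta, Theta}.
C4: derived state 'present' in Beta, Epsilon, Eta, and Theta only — synapomorphy for {Beta, Epsilon, Eta, Theta}.
Most parsimonious ingroup topology: (((((Theta,Eta),Beta),Epsilon),Zeta),Gamma).
Changes per character on this tree: C1: 1; C2: 1; C3: 1; C4: 1.
Total = 4.

4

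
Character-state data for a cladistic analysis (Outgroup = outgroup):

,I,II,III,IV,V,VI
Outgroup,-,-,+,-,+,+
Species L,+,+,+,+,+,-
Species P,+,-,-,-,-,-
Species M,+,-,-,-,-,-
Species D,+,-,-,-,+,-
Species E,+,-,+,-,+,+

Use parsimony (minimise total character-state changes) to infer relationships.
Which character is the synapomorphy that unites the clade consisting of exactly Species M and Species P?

V

Character polarity is set by the outgroup: the derived state is whichever differs from the outgroup's state, so for III, V, VI the derived state is '-', and for the remaining characters it is '+'.
I (derived state '+') is shared by all ingroup taxa — unites the whole ingroup.
II: derived state '+' in Species L only — an autapomorphy, so it tells us nothing about relationships among taxa.
III (derived state '-') is shared by Species D, Species M, and Species P — a synapomorphy uniting that clade.
IV (derived state '+') is unique to Species L (autapomorphy; uninformative for grouping).
V (derived state '-') is shared by Species M and Species P — a synapomorphy uniting that clade.
Only Species D, Species L, Species M, and Species P show the derived state '-' for VI, supporting them as a clade.
Most parsimonious ingroup topology: ((Species L,((Species P,Species M),Species D)),Species E).
The clade {Species M, Species P} is supported by V: its derived state '-' occurs in exactly those taxa and in no other taxon (including the outgroup).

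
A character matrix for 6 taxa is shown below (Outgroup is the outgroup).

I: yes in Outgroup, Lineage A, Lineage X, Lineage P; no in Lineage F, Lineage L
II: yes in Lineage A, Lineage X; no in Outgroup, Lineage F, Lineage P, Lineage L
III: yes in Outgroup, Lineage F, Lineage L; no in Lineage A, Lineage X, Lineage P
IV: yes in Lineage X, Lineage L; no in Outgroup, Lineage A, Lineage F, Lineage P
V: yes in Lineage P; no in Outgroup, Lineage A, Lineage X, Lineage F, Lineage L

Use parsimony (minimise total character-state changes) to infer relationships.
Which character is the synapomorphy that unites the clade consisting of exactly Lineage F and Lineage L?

I

Character polarity is set by the outgroup: the derived state is whichever differs from the outgroup's state, so for I, III the derived state is 'no', and for the remaining characters it is 'yes'.
I (derived state 'no') is shared by Lineage F and Lineage L — a synapomorphy uniting that clade.
Only Lineage A and Lineage X show the derived state 'yes' for II, supporting them as a clade.
III (derived state 'no') is shared by Lineage A, Lineage P, and Lineage X — a synapomorphy uniting that clade.
IV (state 'yes') occurs in Lineage L and Lineage X but conflicts with the nesting implied by the other characters — most parsimoniously interpreted as homoplasy.
V: derived state 'yes' in Lineage P only — an autapomorphy, so it tells us nothing about relationships among taxa.
Most parsimonious ingroup topology: (((Lineage A,Lineage X),Lineage P),(Lineage F,Lineage L)).
The clade {Lineage F, Lineage L} is supported by I: its derived state 'no' occurs in exactly those taxa and in no other taxon (including the outgroup).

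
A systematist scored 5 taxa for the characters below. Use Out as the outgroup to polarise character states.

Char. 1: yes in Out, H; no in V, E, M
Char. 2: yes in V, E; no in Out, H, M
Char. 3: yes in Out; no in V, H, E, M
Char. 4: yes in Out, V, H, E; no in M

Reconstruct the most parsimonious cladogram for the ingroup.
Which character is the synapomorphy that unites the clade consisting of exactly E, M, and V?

Character polarity is set by the outgroup: the derived state is whichever differs from the outgroup's state, so for Char. 1, Char. 3, Char. 4 the derived state is 'no', and for the remaining characters it is 'yes'.
Char. 1 (derived state 'no') is shared by E, M, and V — a synapomorphy uniting that clade.
Char. 2: derived state 'yes' in E and V only — synapomorphy for {E, V}.
Char. 3 (derived state 'no') is shared by all ingroup taxa — unites the whole ingroup.
Char. 4: derived state 'no' in M only — an autapomorphy, so it tells us nothing about relationships among taxa.
Most parsimonious ingroup topology: (((V,E),M),H).
The clade {E, M, V} is supported by Char. 1: its derived state 'no' occurs in exactly those taxa and in no other taxon (including the outgroup).

Char. 1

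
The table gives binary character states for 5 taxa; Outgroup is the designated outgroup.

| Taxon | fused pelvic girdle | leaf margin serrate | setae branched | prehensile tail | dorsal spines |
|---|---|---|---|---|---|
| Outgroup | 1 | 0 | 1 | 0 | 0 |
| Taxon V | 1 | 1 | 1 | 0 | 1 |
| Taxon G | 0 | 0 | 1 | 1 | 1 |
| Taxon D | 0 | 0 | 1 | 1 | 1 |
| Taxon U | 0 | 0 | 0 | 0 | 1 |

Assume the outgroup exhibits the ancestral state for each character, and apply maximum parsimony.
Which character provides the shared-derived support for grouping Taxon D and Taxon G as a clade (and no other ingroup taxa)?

Character polarity is set by the outgroup: the derived state is whichever differs from the outgroup's state, so for fused pelvic girdle, setae branched the derived state is '0', and for the remaining characters it is '1'.
fused pelvic girdle (derived state '0') is shared by Taxon D, Taxon G, and Taxon U — a synapomorphy uniting that clade.
leaf margin serrate (derived state '1') is unique to Taxon V (autapomorphy; uninformative for grouping).
setae branched (derived state '0') is unique to Taxon U (autapomorphy; uninformative for grouping).
prehensile tail (derived state '1') is shared by Taxon D and Taxon G — a synapomorphy uniting that clade.
All ingroup taxa share the derived state '1' for dorsal spines; it defines the ingroup but does not resolve relationships within it.
Most parsimonious ingroup topology: (Taxon V,((Taxon G,Taxon D),Taxon U)).
The clade {Taxon D, Taxon G} is supported by prehensile tail: its derived state '1' occurs in exactly those taxa and in no other taxon (including the outgroup).

prehensile tail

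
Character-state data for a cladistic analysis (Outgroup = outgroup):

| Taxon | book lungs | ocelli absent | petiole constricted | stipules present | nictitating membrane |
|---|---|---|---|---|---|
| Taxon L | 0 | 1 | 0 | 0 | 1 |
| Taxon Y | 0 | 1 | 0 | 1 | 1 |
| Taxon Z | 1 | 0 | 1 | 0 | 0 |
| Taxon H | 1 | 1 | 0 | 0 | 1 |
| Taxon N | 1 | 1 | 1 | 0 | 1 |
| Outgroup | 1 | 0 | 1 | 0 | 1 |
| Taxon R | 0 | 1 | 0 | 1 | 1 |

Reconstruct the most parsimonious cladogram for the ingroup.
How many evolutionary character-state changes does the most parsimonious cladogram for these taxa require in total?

Character polarity is set by the outgroup: the derived state is whichever differs from the outgroup's state, so for book lungs, petiole constricted, nictitating membrane the derived state is '0', and for the remaining characters it is '1'.
book lungs: derived state '0' in Taxon L, Taxon R, and Taxon Y only — synapomorphy for {Taxon L, Taxon R, Taxon Y}.
ocelli absent (derived state '1') is shared by Taxon H, Taxon L, Taxon N, Taxon R, and Taxon Y — a synapomorphy uniting that clade.
petiole constricted (derived state '0') is shared by Taxon H, Taxon L, Taxon R, and Taxon Y — a synapomorphy uniting that clade.
Only Taxon R and Taxon Y show the derived state '1' for stipules present, supporting them as a clade.
nictitating membrane (derived state '0') is unique to Taxon Z (autapomorphy; uninformative for grouping).
Most parsimonious ingroup topology: (((((Taxon R,Taxon Y),Taxon L),Taxon H),Taxon N),Taxon Z).
Changes per character on this tree: book lungs: 1; ocelli absent: 1; petiole constricted: 1; stipules present: 1; nictitating membrane: 1.
Total = 5.

5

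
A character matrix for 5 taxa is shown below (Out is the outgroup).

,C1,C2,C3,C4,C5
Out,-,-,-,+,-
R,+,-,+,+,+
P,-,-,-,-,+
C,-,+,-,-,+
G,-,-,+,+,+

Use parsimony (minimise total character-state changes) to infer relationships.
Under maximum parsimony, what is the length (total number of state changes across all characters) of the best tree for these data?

Character polarity is set by the outgroup: the derived state is whichever differs from the outgroup's state, so for C4 the derived state is '-', and for the remaining characters it is '+'.
C1: derived state '+' in R only — an autapomorphy, so it tells us nothing about relationships among taxa.
C2: derived state '+' in C only — an autapomorphy, so it tells us nothing about relationships among taxa.
C3 (derived state '+') is shared by G and R — a synapomorphy uniting that clade.
C4: derived state '-' in C and P only — synapomorphy for {C, P}.
C5 (derived state '+') is shared by all ingroup taxa — unites the whole ingroup.
Most parsimonious ingroup topology: ((R,G),(P,C)).
Changes per character on this tree: C1: 1; C2: 1; C3: 1; C4: 1; C5: 1.
Total = 5.

5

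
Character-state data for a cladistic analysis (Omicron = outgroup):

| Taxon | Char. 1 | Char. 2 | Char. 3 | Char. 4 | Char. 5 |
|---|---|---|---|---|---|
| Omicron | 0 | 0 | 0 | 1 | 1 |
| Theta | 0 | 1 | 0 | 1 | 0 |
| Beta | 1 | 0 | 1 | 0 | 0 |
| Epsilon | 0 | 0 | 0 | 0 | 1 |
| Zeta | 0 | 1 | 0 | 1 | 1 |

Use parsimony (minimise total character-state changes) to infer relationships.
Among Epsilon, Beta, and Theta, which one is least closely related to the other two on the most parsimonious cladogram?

Theta

Character polarity is set by the outgroup: the derived state is whichever differs from the outgroup's state, so for Char. 4, Char. 5 the derived state is '0', and for the remaining characters it is '1'.
Char. 1 (derived state '1') is unique to Beta (autapomorphy; uninformative for grouping).
Only Theta and Zeta show the derived state '1' for Char. 2, supporting them as a clade.
Char. 3: derived state '1' in Beta only — an autapomorphy, so it tells us nothing about relationships among taxa.
Char. 4 (derived state '0') is shared by Beta and Epsilon — a synapomorphy uniting that clade.
Char. 5 groups Beta and Theta, which is incompatible with the clades supported by the remaining characters; treating it as convergent (homoplasy) costs fewer steps than any alternative tree.
Most parsimonious ingroup topology: ((Theta,Zeta),(Beta,Epsilon)).
Beta and Epsilon share a more recent common ancestor with each other than either does with Theta, so Theta is the least closely related of the three.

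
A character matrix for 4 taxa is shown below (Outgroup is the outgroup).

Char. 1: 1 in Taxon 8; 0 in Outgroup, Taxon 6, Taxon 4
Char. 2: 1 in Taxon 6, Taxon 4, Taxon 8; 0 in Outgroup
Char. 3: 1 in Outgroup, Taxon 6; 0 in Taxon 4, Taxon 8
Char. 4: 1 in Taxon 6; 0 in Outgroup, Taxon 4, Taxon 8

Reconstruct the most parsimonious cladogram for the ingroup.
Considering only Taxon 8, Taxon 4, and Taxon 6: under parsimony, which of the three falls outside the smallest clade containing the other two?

Character polarity is set by the outgroup: the derived state is whichever differs from the outgroup's state, so for Char. 3 the derived state is '0', and for the remaining characters it is '1'.
Char. 1: derived state '1' in Taxon 8 only — an autapomorphy, so it tells us nothing about relationships among taxa.
All ingroup taxa share the derived state '1' for Char. 2; it defines the ingroup but does not resolve relationships within it.
Only Taxon 4 and Taxon 8 show the derived state '0' for Char. 3, supporting them as a clade.
Char. 4: derived state '1' in Taxon 6 only — an autapomorphy, so it tells us nothing about relationships among taxa.
Most parsimonious ingroup topology: (Taxon 6,(Taxon 4,Taxon 8)).
Taxon 4 and Taxon 8 share a more recent common ancestor with each other than either does with Taxon 6, so Taxon 6 is the least closely related of the three.

Taxon 6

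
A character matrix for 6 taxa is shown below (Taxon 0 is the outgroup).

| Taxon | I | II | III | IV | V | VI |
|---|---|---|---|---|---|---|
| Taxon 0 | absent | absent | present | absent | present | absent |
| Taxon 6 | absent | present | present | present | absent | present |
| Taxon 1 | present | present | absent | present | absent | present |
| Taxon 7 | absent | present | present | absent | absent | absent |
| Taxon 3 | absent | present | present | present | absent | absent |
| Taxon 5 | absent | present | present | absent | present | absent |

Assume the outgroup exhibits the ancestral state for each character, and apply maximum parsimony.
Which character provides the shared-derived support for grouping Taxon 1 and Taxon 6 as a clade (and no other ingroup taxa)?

Character polarity is set by the outgroup: the derived state is whichever differs from the outgroup's state, so for III, V the derived state is 'absent', and for the remaining characters it is 'present'.
I: derived state 'present' in Taxon 1 only — an autapomorphy, so it tells us nothing about relationships among taxa.
All ingroup taxa share the derived state 'present' for II; it defines the ingroup but does not resolve relationships within it.
III (derived state 'absent') is unique to Taxon 1 (autapomorphy; uninformative for grouping).
IV: derived state 'present' in Taxon 1, Taxon 3, and Taxon 6 only — synapomorphy for {Taxon 1, Taxon 3, Taxon 6}.
Only Taxon 1, Taxon 3, Taxon 6, and Taxon 7 show the derived state 'absent' for V, supporting them as a clade.
VI (derived state 'present') is shared by Taxon 1 and Taxon 6 — a synapomorphy uniting that clade.
Most parsimonious ingroup topology: ((((Taxon 6,Taxon 1),Taxon 3),Taxon 7),Taxon 5).
The clade {Taxon 1, Taxon 6} is supported by VI: its derived state 'present' occurs in exactly those taxa and in no other taxon (including the outgroup).

VI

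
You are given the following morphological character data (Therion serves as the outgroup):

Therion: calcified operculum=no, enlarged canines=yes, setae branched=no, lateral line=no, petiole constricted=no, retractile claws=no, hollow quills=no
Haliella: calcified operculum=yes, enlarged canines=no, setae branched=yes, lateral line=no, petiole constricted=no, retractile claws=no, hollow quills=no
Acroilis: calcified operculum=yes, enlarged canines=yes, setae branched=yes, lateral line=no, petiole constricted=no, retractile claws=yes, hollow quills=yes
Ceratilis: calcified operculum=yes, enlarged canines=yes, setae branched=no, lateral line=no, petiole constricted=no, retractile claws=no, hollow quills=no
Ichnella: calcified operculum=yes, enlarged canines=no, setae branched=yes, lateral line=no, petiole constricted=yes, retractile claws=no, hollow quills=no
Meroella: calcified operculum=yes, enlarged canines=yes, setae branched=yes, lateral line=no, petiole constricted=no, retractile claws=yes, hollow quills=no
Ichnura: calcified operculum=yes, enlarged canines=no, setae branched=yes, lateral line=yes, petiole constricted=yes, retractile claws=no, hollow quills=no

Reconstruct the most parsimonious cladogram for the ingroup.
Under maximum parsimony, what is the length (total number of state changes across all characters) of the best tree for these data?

7

Character polarity is set by the outgroup: the derived state is whichever differs from the outgroup's state, so for enlarged canines the derived state is 'no', and for the remaining characters it is 'yes'.
calcified operculum (derived state 'yes') is shared by all ingroup taxa — unites the whole ingroup.
enlarged canines: derived state 'no' in Haliella, Ichnella, and Ichnura only — synapomorphy for {Haliella, Ichnella, Ichnura}.
setae branched (derived state 'yes') is shared by Acroilis, Haliella, Ichnella, Ichnura, and Meroella — a synapomorphy uniting that clade.
lateral line (derived state 'yes') is unique to Ichnura (autapomorphy; uninformative for grouping).
petiole constricted: derived state 'yes' in Ichnella and Ichnura only — synapomorphy for {Ichnella, Ichnura}.
retractile claws (derived state 'yes') is shared by Acroilis and Meroella — a synapomorphy uniting that clade.
hollow quills: derived state 'yes' in Acroilis only — an autapomorphy, so it tells us nothing about relationships among taxa.
Most parsimonious ingroup topology: (((Haliella,(Ichnella,Ichnura)),(Acroilis,Meroella)),Ceratilis).
Changes per character on this tree: calcified operculum: 1; enlarged canines: 1; setae branched: 1; lateral line: 1; petiole constricted: 1; retractile claws: 1; hollow quills: 1.
Total = 7.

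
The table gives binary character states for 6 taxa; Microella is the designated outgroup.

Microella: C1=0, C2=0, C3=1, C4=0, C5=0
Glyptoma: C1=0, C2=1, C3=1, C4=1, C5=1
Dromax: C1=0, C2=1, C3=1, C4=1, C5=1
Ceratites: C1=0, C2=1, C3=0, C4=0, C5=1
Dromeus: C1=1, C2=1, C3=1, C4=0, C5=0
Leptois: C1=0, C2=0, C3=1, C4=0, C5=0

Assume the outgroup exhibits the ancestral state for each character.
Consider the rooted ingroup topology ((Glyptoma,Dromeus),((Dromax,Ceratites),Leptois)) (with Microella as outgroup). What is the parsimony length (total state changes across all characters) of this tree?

8

Map each character onto ((Glyptoma,Dromeus),((Dromax,Ceratites),Leptois)) (rooted by Microella) and count the minimum state changes it requires (Fitch parsimony):
C1: 1; C2: 2; C3: 1; C4: 2; C5: 2.
Total tree length = 8.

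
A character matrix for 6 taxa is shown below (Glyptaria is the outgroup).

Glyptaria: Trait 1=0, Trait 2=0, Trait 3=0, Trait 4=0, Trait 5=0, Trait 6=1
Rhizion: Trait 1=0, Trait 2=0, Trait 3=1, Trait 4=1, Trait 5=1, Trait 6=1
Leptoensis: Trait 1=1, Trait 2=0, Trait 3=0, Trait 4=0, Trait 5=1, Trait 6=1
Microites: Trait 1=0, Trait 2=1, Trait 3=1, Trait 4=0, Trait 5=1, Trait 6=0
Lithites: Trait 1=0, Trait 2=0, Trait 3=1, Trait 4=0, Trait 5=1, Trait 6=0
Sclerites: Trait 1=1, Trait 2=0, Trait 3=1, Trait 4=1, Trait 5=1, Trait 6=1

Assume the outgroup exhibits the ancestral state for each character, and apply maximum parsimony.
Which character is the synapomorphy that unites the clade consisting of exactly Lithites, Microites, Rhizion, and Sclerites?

Trait 3

Character polarity is set by the outgroup: the derived state is whichever differs from the outgroup's state, so for Trait 6 the derived state is '0', and for the remaining characters it is '1'.
Trait 1 (state '1') occurs in Leptoensis and Sclerites but conflicts with the nesting implied by the other characters — most parsimoniously interpreted as homoplasy.
Trait 2 (derived state '1') is unique to Microites (autapomorphy; uninformative for grouping).
Trait 3 (derived state '1') is shared by Lithites, Microites, Rhizion, and Sclerites — a synapomorphy uniting that clade.
Only Rhizion and Sclerites show the derived state '1' for Trait 4, supporting them as a clade.
All ingroup taxa share the derived state '1' for Trait 5; it defines the ingroup but does not resolve relationships within it.
Only Lithites and Microites show the derived state '0' for Trait 6, supporting them as a clade.
Most parsimonious ingroup topology: (((Rhizion,Sclerites),(Microites,Lithites)),Leptoensis).
The clade {Lithites, Microites, Rhizion, Sclerites} is supported by Trait 3: its derived state '1' occurs in exactly those taxa and in no other taxon (including the outgroup).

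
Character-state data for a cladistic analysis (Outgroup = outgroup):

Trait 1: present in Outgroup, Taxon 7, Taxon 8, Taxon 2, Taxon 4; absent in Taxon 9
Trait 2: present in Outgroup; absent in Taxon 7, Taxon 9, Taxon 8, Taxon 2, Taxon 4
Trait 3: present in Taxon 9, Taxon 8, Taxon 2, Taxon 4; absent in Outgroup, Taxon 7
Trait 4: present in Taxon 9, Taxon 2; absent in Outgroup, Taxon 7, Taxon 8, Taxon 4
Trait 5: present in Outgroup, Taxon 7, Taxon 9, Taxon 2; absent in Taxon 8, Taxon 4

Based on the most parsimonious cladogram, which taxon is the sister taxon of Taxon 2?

Taxon 9

Character polarity is set by the outgroup: the derived state is whichever differs from the outgroup's state, so for Trait 1, Trait 2, Trait 5 the derived state is 'absent', and for the remaining characters it is 'present'.
Trait 1 (derived state 'absent') is unique to Taxon 9 (autapomorphy; uninformative for grouping).
Trait 2 (derived state 'absent') is shared by all ingroup taxa — unites the whole ingroup.
Trait 3 (derived state 'present') is shared by Taxon 2, Taxon 4, Taxon 8, and Taxon 9 — a synapomorphy uniting that clade.
Trait 4 (derived state 'present') is shared by Taxon 2 and Taxon 9 — a synapomorphy uniting that clade.
Only Taxon 4 and Taxon 8 show the derived state 'absent' for Trait 5, supporting them as a clade.
Most parsimonious ingroup topology: (Taxon 7,((Taxon 9,Taxon 2),(Taxon 8,Taxon 4))).
Taxon 2 and Taxon 9 form a cherry on this tree, so they are sister taxa.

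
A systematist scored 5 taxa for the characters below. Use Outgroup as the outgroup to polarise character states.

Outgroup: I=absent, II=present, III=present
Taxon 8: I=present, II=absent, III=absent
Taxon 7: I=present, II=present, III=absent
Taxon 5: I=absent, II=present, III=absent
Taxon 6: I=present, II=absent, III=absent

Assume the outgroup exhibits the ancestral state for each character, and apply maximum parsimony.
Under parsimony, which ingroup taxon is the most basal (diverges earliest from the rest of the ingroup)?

Character polarity is set by the outgroup: the derived state is whichever differs from the outgroup's state, so for II, III the derived state is 'absent', and for the remaining characters it is 'present'.
Only Taxon 6, Taxon 7, and Taxon 8 show the derived state 'present' for I, supporting them as a clade.
Only Taxon 6 and Taxon 8 show the derived state 'absent' for II, supporting them as a clade.
All ingroup taxa share the derived state 'absent' for III; it defines the ingroup but does not resolve relationships within it.
Most parsimonious ingroup topology: (((Taxon 8,Taxon 6),Taxon 7),Taxon 5).
Taxon 5 is sister to the clade containing all other ingroup taxa, so it is the earliest-diverging (most basal) ingroup lineage.

Taxon 5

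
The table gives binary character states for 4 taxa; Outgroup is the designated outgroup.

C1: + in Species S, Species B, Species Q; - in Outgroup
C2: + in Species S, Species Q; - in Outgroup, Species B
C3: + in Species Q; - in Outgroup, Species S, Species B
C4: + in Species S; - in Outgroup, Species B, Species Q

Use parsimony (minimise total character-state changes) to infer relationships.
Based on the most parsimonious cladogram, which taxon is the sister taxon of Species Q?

Species S

The outgroup has state '-' for every character, so '+' is the derived state throughout.
C1 (derived state '+') is shared by all ingroup taxa — unites the whole ingroup.
Only Species Q and Species S show the derived state '+' for C2, supporting them as a clade.
C3 (derived state '+') is unique to Species Q (autapomorphy; uninformative for grouping).
C4: derived state '+' in Species S only — an autapomorphy, so it tells us nothing about relationships among taxa.
Most parsimonious ingroup topology: ((Species S,Species Q),Species B).
Species Q and Species S form a cherry on this tree, so they are sister taxa.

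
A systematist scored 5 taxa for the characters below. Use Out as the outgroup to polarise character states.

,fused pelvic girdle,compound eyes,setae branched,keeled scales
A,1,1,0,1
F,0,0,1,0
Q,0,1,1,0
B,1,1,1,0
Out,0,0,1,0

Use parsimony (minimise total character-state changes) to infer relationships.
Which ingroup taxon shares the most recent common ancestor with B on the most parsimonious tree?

Character polarity is set by the outgroup: the derived state is whichever differs from the outgroup's state, so for setae branched the derived state is '0', and for the remaining characters it is '1'.
Only A and B show the derived state '1' for fused pelvic girdle, supporting them as a clade.
compound eyes: derived state '1' in A, B, and Q only — synapomorphy for {A, B, Q}.
setae branched: derived state '0' in A only — an autapomorphy, so it tells us nothing about relationships among taxa.
keeled scales: derived state '1' in A only — an autapomorphy, so it tells us nothing about relationships among taxa.
Most parsimonious ingroup topology: (((A,B),Q),F).
B and A form a cherry on this tree, so they are sister taxa.

A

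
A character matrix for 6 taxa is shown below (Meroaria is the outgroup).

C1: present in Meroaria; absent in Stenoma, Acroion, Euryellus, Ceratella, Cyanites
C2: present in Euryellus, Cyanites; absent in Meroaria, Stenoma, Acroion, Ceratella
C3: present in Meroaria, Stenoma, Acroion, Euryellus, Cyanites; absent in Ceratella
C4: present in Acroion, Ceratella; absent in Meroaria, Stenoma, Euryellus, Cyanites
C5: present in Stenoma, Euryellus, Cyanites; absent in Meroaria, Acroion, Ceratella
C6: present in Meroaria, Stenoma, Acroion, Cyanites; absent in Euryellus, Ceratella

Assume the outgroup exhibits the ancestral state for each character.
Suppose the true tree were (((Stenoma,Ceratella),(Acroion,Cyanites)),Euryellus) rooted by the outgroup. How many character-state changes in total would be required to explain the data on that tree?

Map each character onto (((Stenoma,Ceratella),(Acroion,Cyanites)),Euryellus) (rooted by Meroaria) and count the minimum state changes it requires (Fitch parsimony):
C1: 1; C2: 2; C3: 1; C4: 2; C5: 3; C6: 2.
Total tree length = 11.

11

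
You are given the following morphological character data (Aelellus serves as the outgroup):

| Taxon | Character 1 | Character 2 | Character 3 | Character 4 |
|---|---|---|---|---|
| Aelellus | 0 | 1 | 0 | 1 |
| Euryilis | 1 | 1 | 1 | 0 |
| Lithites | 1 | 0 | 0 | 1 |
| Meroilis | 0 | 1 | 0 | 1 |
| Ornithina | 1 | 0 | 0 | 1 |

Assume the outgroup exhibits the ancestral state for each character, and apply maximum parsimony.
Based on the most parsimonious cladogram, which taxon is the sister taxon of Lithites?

Character polarity is set by the outgroup: the derived state is whichever differs from the outgroup's state, so for Character 2, Character 4 the derived state is '0', and for the remaining characters it is '1'.
Character 1 (derived state '1') is shared by Euryilis, Lithites, and Ornithina — a synapomorphy uniting that clade.
Only Lithites and Ornithina show the derived state '0' for Character 2, supporting them as a clade.
Character 3: derived state '1' in Euryilis only — an autapomorphy, so it tells us nothing about relationships among taxa.
Character 4 (derived state '0') is unique to Euryilis (autapomorphy; uninformative for grouping).
Most parsimonious ingroup topology: ((Euryilis,(Lithites,Ornithina)),Meroilis).
Lithites and Ornithina form a cherry on this tree, so they are sister taxa.

Ornithina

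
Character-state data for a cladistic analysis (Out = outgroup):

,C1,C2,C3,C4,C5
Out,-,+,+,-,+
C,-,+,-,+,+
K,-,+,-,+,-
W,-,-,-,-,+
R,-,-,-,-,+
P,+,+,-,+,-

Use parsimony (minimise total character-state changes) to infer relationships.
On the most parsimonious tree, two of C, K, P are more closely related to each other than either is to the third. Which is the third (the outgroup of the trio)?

C

Character polarity is set by the outgroup: the derived state is whichever differs from the outgroup's state, so for C2, C3, C5 the derived state is '-', and for the remaining characters it is '+'.
C1 (derived state '+') is unique to P (autapomorphy; uninformative for grouping).
C2: derived state '-' in R and W only — synapomorphy for {R, W}.
C3 (derived state '-') is shared by all ingroup taxa — unites the whole ingroup.
C4: derived state '+' in C, K, and P only — synapomorphy for {C, K, P}.
C5 (derived state '-') is shared by K and P — a synapomorphy uniting that clade.
Most parsimonious ingroup topology: ((C,(K,P)),(W,R)).
K and P share a more recent common ancestor with each other than either does with C, so C is the least closely related of the three.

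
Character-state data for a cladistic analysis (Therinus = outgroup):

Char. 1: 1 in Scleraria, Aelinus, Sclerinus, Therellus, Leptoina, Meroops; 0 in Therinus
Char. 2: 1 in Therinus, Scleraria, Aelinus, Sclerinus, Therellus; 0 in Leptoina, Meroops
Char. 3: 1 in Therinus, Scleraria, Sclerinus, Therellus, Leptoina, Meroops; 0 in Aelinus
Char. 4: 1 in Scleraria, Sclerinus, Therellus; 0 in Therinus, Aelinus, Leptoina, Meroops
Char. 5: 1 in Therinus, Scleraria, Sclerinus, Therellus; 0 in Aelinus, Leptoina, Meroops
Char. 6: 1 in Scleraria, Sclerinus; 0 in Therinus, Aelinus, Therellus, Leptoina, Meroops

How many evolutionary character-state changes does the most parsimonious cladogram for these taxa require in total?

Character polarity is set by the outgroup: the derived state is whichever differs from the outgroup's state, so for Char. 2, Char. 3, Char. 5 the derived state is '0', and for the remaining characters it is '1'.
All ingroup taxa share the derived state '1' for Char. 1; it defines the ingroup but does not resolve relationships within it.
Only Leptoina and Meroops show the derived state '0' for Char. 2, supporting them as a clade.
Char. 3: derived state '0' in Aelinus only — an autapomorphy, so it tells us nothing about relationships among taxa.
Char. 4: derived state '1' in Scleraria, Sclerinus, and Therellus only — synapomorphy for {Scleraria, Sclerinus, Therellus}.
Char. 5 (derived state '0') is shared by Aelinus, Leptoina, and Meroops — a synapomorphy uniting that clade.
Char. 6 (derived state '1') is shared by Scleraria and Sclerinus — a synapomorphy uniting that clade.
Most parsimonious ingroup topology: (((Scleraria,Sclerinus),Therellus),(Aelinus,(Leptoina,Meroops))).
Changes per character on this tree: Char. 1: 1; Char. 2: 1; Char. 3: 1; Char. 4: 1; Char. 5: 1; Char. 6: 1.
Total = 6.

6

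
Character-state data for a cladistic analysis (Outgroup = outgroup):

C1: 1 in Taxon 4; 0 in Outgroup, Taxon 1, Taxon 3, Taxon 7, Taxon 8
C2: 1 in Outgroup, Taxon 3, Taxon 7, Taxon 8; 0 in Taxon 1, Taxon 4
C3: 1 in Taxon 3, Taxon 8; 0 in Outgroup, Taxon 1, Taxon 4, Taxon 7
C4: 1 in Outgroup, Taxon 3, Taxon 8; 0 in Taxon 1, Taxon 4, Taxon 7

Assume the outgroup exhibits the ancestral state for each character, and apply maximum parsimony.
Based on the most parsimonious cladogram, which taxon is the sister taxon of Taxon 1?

Taxon 4

Character polarity is set by the outgroup: the derived state is whichever differs from the outgroup's state, so for C2, C4 the derived state is '0', and for the remaining characters it is '1'.
C1 (derived state '1') is unique to Taxon 4 (autapomorphy; uninformative for grouping).
C2: derived state '0' in Taxon 1 and Taxon 4 only — synapomorphy for {Taxon 1, Taxon 4}.
C3 (derived state '1') is shared by Taxon 3 and Taxon 8 — a synapomorphy uniting that clade.
C4: derived state '0' in Taxon 1, Taxon 4, and Taxon 7 only — synapomorphy for {Taxon 1, Taxon 4, Taxon 7}.
Most parsimonious ingroup topology: (((Taxon 1,Taxon 4),Taxon 7),(Taxon 3,Taxon 8)).
Taxon 1 and Taxon 4 form a cherry on this tree, so they are sister taxa.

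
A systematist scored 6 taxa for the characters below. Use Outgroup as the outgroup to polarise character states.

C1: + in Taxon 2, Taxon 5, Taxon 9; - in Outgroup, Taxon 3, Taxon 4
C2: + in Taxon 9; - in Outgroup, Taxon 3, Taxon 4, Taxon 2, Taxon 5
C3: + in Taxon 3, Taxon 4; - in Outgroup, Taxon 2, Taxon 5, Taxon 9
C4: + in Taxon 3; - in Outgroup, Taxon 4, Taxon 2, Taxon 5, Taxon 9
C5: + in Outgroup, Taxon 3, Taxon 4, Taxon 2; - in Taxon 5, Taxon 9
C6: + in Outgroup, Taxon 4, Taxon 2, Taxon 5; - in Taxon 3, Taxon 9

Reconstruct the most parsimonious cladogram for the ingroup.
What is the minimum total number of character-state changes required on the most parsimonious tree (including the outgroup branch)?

Character polarity is set by the outgroup: the derived state is whichever differs from the outgroup's state, so for C5, C6 the derived state is '-', and for the remaining characters it is '+'.
C1 (derived state '+') is shared by Taxon 2, Taxon 5, and Taxon 9 — a synapomorphy uniting that clade.
C2: derived state '+' in Taxon 9 only — an autapomorphy, so it tells us nothing about relationships among taxa.
Only Taxon 3 and Taxon 4 show the derived state '+' for C3, supporting them as a clade.
C4 (derived state '+') is unique to Taxon 3 (autapomorphy; uninformative for grouping).
C5 (derived state '-') is shared by Taxon 5 and Taxon 9 — a synapomorphy uniting that clade.
C6 (state '-') occurs in Taxon 3 and Taxon 9 but conflicts with the nesting implied by the other characters — most parsimoniously interpreted as homoplasy.
Most parsimonious ingroup topology: ((Taxon 3,Taxon 4),(Taxon 2,(Taxon 5,Taxon 9))).
Changes per character on this tree: C1: 1; C2: 1; C3: 1; C4: 1; C5: 1; C6: 2.
Total = 7.

7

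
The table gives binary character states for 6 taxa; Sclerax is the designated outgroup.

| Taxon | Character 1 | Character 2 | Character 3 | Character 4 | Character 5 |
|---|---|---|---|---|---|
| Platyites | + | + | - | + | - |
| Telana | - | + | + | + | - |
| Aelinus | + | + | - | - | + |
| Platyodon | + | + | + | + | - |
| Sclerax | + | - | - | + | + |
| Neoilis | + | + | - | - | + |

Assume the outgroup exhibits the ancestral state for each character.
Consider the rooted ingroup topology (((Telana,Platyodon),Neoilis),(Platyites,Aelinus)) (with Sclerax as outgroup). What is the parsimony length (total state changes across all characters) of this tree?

Map each character onto (((Telana,Platyodon),Neoilis),(Platyites,Aelinus)) (rooted by Sclerax) and count the minimum state changes it requires (Fitch parsimony):
Character 1: 1; Character 2: 1; Character 3: 1; Character 4: 2; Character 5: 2.
Total tree length = 7.

7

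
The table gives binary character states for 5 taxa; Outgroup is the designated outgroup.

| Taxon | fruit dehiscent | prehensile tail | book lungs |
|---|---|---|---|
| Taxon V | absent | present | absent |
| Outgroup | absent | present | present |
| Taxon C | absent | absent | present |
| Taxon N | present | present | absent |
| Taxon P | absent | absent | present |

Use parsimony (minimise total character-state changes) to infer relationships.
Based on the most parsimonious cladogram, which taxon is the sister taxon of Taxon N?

Taxon V

Character polarity is set by the outgroup: the derived state is whichever differs from the outgroup's state, so for prehensile tail, book lungs the derived state is 'absent', and for the remaining characters it is 'present'.
fruit dehiscent: derived state 'present' in Taxon N only — an autapomorphy, so it tells us nothing about relationships among taxa.
prehensile tail: derived state 'absent' in Taxon C and Taxon P only — synapomorphy for {Taxon C, Taxon P}.
Only Taxon N and Taxon V show the derived state 'absent' for book lungs, supporting them as a clade.
Most parsimonious ingroup topology: ((Taxon V,Taxon N),(Taxon P,Taxon C)).
Taxon N and Taxon V form a cherry on this tree, so they are sister taxa.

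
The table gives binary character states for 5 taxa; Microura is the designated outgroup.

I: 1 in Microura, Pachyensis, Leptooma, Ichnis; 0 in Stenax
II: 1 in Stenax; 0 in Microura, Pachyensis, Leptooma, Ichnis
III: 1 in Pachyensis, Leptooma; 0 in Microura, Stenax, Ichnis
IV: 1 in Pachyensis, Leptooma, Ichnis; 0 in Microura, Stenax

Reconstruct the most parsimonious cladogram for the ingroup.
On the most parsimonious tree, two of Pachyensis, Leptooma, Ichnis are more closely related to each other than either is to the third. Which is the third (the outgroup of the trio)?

Character polarity is set by the outgroup: the derived state is whichever differs from the outgroup's state, so for I the derived state is '0', and for the remaining characters it is '1'.
I (derived state '0') is unique to Stenax (autapomorphy; uninformative for grouping).
II: derived state '1' in Stenax only — an autapomorphy, so it tells us nothing about relationships among taxa.
Only Leptooma and Pachyensis show the derived state '1' for III, supporting them as a clade.
IV (derived state '1') is shared by Ichnis, Leptooma, and Pachyensis — a synapomorphy uniting that clade.
Most parsimonious ingroup topology: (((Pachyensis,Leptooma),Ichnis),Stenax).
Leptooma and Pachyensis share a more recent common ancestor with each other than either does with Ichnis, so Ichnis is the least closely related of the three.

Ichnis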